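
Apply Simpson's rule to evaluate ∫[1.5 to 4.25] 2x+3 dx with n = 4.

f(x) = 2x+3
a = 1.5, b = 4.25, n = 4
h = (b - a)/n = 0.687500

Simpson's rule: (h/3)[f(x₀) + 4f(x₁) + 2f(x₂) + ... + f(xₙ)]

x_0 = 1.5000, f(x_0) = 6.000000, coefficient = 1
x_1 = 2.1875, f(x_1) = 7.375000, coefficient = 4
x_2 = 2.8750, f(x_2) = 8.750000, coefficient = 2
x_3 = 3.5625, f(x_3) = 10.125000, coefficient = 4
x_4 = 4.2500, f(x_4) = 11.500000, coefficient = 1

I ≈ (0.687500/3) × 105.000000 = 24.062500
Exact value: 24.062500
Error: 0.000000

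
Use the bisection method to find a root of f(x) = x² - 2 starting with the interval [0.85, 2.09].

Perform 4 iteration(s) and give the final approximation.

f(x) = x² - 2
Initial interval: [0.85, 2.09]

Iteration 1:
  c_1 = (0.850000 + 2.090000)/2 = 1.470000
  f(c_1) = f(1.470000) = 0.160900
  f(a) × f(c) < 0, new interval: [0.850000, 1.470000]
Iteration 2:
  c_2 = (0.850000 + 1.470000)/2 = 1.160000
  f(c_2) = f(1.160000) = -0.654400
  f(a) × f(c) ≥ 0, new interval: [1.160000, 1.470000]
Iteration 3:
  c_3 = (1.160000 + 1.470000)/2 = 1.315000
  f(c_3) = f(1.315000) = -0.270775
  f(a) × f(c) ≥ 0, new interval: [1.315000, 1.470000]
Iteration 4:
  c_4 = (1.315000 + 1.470000)/2 = 1.392500
  f(c_4) = f(1.392500) = -0.060944
  f(a) × f(c) ≥ 0, new interval: [1.392500, 1.470000]

After 4 iteration(s), the approximation is c_4 = 1.392500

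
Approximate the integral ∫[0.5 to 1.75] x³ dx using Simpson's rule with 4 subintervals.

f(x) = x³
a = 0.5, b = 1.75, n = 4
h = (b - a)/n = 0.312500

Simpson's rule: (h/3)[f(x₀) + 4f(x₁) + 2f(x₂) + ... + f(xₙ)]

x_0 = 0.5000, f(x_0) = 0.125000, coefficient = 1
x_1 = 0.8125, f(x_1) = 0.536377, coefficient = 4
x_2 = 1.1250, f(x_2) = 1.423828, coefficient = 2
x_3 = 1.4375, f(x_3) = 2.970459, coefficient = 4
x_4 = 1.7500, f(x_4) = 5.359375, coefficient = 1

I ≈ (0.312500/3) × 22.359375 = 2.329102
Exact value: 2.329102
Error: 0.000000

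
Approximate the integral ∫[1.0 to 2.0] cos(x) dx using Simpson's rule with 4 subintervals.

f(x) = cos(x)
a = 1.0, b = 2.0, n = 4
h = (b - a)/n = 0.250000

Simpson's rule: (h/3)[f(x₀) + 4f(x₁) + 2f(x₂) + ... + f(xₙ)]

x_0 = 1.0000, f(x_0) = 0.540302, coefficient = 1
x_1 = 1.2500, f(x_1) = 0.315322, coefficient = 4
x_2 = 1.5000, f(x_2) = 0.070737, coefficient = 2
x_3 = 1.7500, f(x_3) = -0.178246, coefficient = 4
x_4 = 2.0000, f(x_4) = -0.416147, coefficient = 1

I ≈ (0.250000/3) × 0.813935 = 0.067828
Exact value: 0.067826
Error: 0.000001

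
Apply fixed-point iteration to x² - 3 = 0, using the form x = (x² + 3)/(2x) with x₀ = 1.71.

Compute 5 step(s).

Equation: x² - 3 = 0
Fixed-point form: x = (x² + 3)/(2x)
x₀ = 1.71

x_1 = g(1.710000) = 1.732193
x_2 = g(1.732193) = 1.732051
x_3 = g(1.732051) = 1.732051
x_4 = g(1.732051) = 1.732051
x_5 = g(1.732051) = 1.732051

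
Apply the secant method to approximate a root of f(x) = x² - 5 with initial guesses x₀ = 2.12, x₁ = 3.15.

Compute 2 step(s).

f(x) = x² - 5
x₀ = 2.12, x₁ = 3.15

Secant formula: x_{n+1} = x_n - f(x_n)(x_n - x_{n-1})/(f(x_n) - f(x_{n-1}))

Iteration 1:
  f(2.120000) = -0.505600
  f(3.150000) = 4.922500
  x_2 = 3.150000 - 4.922500×(3.150000 - 2.120000)/(4.922500 - (-0.505600))
       = 2.215939
Iteration 2:
  f(3.150000) = 4.922500
  f(2.215939) = -0.089613
  x_3 = 2.215939 - (-0.089613)×(2.215939 - 3.150000)/(-0.089613 - 4.922500)
       = 2.232640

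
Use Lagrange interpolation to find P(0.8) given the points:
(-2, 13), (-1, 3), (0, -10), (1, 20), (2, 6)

Lagrange interpolation formula:
P(x) = Σ yᵢ × Lᵢ(x)
where Lᵢ(x) = Π_{j≠i} (x - xⱼ)/(xᵢ - xⱼ)

L_0(0.8) = (0.8 - (-1))/(-2 - (-1)) × (0.8 - 0)/(-2 - 0) × (0.8 - 1)/(-2 - 1) × (0.8 - 2)/(-2 - 2) = 0.014400
L_1(0.8) = (0.8 - (-2))/(-1 - (-2)) × (0.8 - 0)/(-1 - 0) × (0.8 - 1)/(-1 - 1) × (0.8 - 2)/(-1 - 2) = -0.089600
L_2(0.8) = (0.8 - (-2))/(0 - (-2)) × (0.8 - (-1))/(0 - (-1)) × (0.8 - 1)/(0 - 1) × (0.8 - 2)/(0 - 2) = 0.302400
L_3(0.8) = (0.8 - (-2))/(1 - (-2)) × (0.8 - (-1))/(1 - (-1)) × (0.8 - 0)/(1 - 0) × (0.8 - 2)/(1 - 2) = 0.806400
L_4(0.8) = (0.8 - (-2))/(2 - (-2)) × (0.8 - (-1))/(2 - (-1)) × (0.8 - 0)/(2 - 0) × (0.8 - 1)/(2 - 1) = -0.033600

P(0.8) = 13×L_0(0.8) + 3×L_1(0.8) + (-10)×L_2(0.8) + 20×L_3(0.8) + 6×L_4(0.8)
P(0.8) = 12.820800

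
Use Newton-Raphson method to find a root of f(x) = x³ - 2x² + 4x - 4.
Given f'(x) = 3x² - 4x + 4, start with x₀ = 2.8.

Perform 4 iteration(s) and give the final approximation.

f(x) = x³ - 2x² + 4x - 4
f'(x) = 3x² - 4x + 4
x₀ = 2.8

Newton-Raphson formula: x_{n+1} = x_n - f(x_n)/f'(x_n)

Iteration 1:
  f(2.800000) = 13.472000
  f'(2.800000) = 16.320000
  x_1 = 2.800000 - 13.472000/16.320000 = 1.974510
Iteration 2:
  f(1.974510) = 3.798661
  f'(1.974510) = 7.798028
  x_2 = 1.974510 - 3.798661/7.798028 = 1.487379
Iteration 3:
  f(1.487379) = 0.815446
  f'(1.487379) = 4.687372
  x_3 = 1.487379 - 0.815446/4.687372 = 1.313412
Iteration 4:
  f(1.313412) = 0.069250
  f'(1.313412) = 3.921507
  x_4 = 1.313412 - 0.069250/3.921507 = 1.295753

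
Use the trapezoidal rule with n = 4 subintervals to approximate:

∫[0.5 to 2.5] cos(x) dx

f(x) = cos(x)
a = 0.5, b = 2.5, n = 4
h = (b - a)/n = 0.500000

Trapezoidal rule: (h/2)[f(x₀) + 2f(x₁) + 2f(x₂) + ... + f(xₙ)]

x_0 = 0.5000, f(x_0) = 0.877583, coefficient = 1
x_1 = 1.0000, f(x_1) = 0.540302, coefficient = 2
x_2 = 1.5000, f(x_2) = 0.070737, coefficient = 2
x_3 = 2.0000, f(x_3) = -0.416147, coefficient = 2
x_4 = 2.5000, f(x_4) = -0.801144, coefficient = 1

I ≈ (0.500000/2) × 0.466224 = 0.116556
Exact value: 0.119047
Error: 0.002491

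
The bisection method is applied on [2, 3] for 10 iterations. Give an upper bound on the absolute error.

Bisection error bound: |error| ≤ (b-a)/2^n
|error| ≤ (3 - 2)/2^10 = 1/2^10
|error| ≤ 0.0009765625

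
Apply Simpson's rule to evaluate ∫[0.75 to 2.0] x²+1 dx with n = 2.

f(x) = x²+1
a = 0.75, b = 2.0, n = 2
h = (b - a)/n = 0.625000

Simpson's rule: (h/3)[f(x₀) + 4f(x₁) + 2f(x₂) + ... + f(xₙ)]

x_0 = 0.7500, f(x_0) = 1.562500, coefficient = 1
x_1 = 1.3750, f(x_1) = 2.890625, coefficient = 4
x_2 = 2.0000, f(x_2) = 5.000000, coefficient = 1

I ≈ (0.625000/3) × 18.125000 = 3.776042
Exact value: 3.776042
Error: 0.000000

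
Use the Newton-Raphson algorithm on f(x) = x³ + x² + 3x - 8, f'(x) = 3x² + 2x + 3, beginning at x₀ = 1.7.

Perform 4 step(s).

f(x) = x³ + x² + 3x - 8
f'(x) = 3x² + 2x + 3
x₀ = 1.7

Newton-Raphson formula: x_{n+1} = x_n - f(x_n)/f'(x_n)

Iteration 1:
  f(1.700000) = 4.903000
  f'(1.700000) = 15.070000
  x_1 = 1.700000 - 4.903000/15.070000 = 1.374652
Iteration 2:
  f(1.374652) = 0.611256
  f'(1.374652) = 11.418305
  x_2 = 1.374652 - 0.611256/11.418305 = 1.321119
Iteration 3:
  f(1.321119) = 0.014531
  f'(1.321119) = 10.878301
  x_3 = 1.321119 - 0.014531/10.878301 = 1.319783
Iteration 4:
  f(1.319783) = 0.000009
  f'(1.319783) = 10.865046
  x_4 = 1.319783 - 0.000009/10.865046 = 1.319782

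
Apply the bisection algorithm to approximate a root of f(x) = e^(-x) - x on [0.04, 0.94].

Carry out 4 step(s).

f(x) = e^(-x) - x
Initial interval: [0.04, 0.94]

Iteration 1:
  c_1 = (0.040000 + 0.940000)/2 = 0.490000
  f(c_1) = f(0.490000) = 0.122626
  f(a) × f(c) ≥ 0, new interval: [0.490000, 0.940000]
Iteration 2:
  c_2 = (0.490000 + 0.940000)/2 = 0.715000
  f(c_2) = f(0.715000) = -0.225808
  f(a) × f(c) < 0, new interval: [0.490000, 0.715000]
Iteration 3:
  c_3 = (0.490000 + 0.715000)/2 = 0.602500
  f(c_3) = f(0.602500) = -0.055059
  f(a) × f(c) < 0, new interval: [0.490000, 0.602500]
Iteration 4:
  c_4 = (0.490000 + 0.602500)/2 = 0.546250
  f(c_4) = f(0.546250) = 0.032867
  f(a) × f(c) ≥ 0, new interval: [0.546250, 0.602500]

After 4 iteration(s), the approximation is c_4 = 0.546250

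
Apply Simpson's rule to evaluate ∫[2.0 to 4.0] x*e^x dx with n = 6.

f(x) = x*e^x
a = 2.0, b = 4.0, n = 6
h = (b - a)/n = 0.333333

Simpson's rule: (h/3)[f(x₀) + 4f(x₁) + 2f(x₂) + ... + f(xₙ)]

x_0 = 2.0000, f(x_0) = 14.778112, coefficient = 1
x_1 = 2.3333, f(x_1) = 24.061937, coefficient = 4
x_2 = 2.6667, f(x_2) = 38.378443, coefficient = 2
x_3 = 3.0000, f(x_3) = 60.256611, coefficient = 4
x_4 = 3.3333, f(x_4) = 93.438750, coefficient = 2
x_5 = 3.6667, f(x_5) = 143.444708, coefficient = 4
x_6 = 4.0000, f(x_6) = 218.392600, coefficient = 1

I ≈ (0.333333/3) × 1407.858119 = 156.428680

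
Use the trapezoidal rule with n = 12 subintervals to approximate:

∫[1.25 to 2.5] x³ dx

f(x) = x³
a = 1.25, b = 2.5, n = 12
h = (b - a)/n = 0.104167

Trapezoidal rule: (h/2)[f(x₀) + 2f(x₁) + 2f(x₂) + ... + f(xₙ)]

x_0 = 1.2500, f(x_0) = 1.953125, coefficient = 1
x_1 = 1.3542, f(x_1) = 2.483227, coefficient = 2
x_2 = 1.4583, f(x_2) = 3.101490, coefficient = 2
x_3 = 1.5625, f(x_3) = 3.814697, coefficient = 2
x_4 = 1.6667, f(x_4) = 4.629630, coefficient = 2
x_5 = 1.7708, f(x_5) = 5.553069, coefficient = 2
x_6 = 1.8750, f(x_6) = 6.591797, coefficient = 2
x_7 = 1.9792, f(x_7) = 7.752595, coefficient = 2
x_8 = 2.0833, f(x_8) = 9.042245, coefficient = 2
x_9 = 2.1875, f(x_9) = 10.467529, coefficient = 2
x_10 = 2.2917, f(x_10) = 12.035229, coefficient = 2
x_11 = 2.3958, f(x_11) = 13.752125, coefficient = 2
x_12 = 2.5000, f(x_12) = 15.625000, coefficient = 1

I ≈ (0.104167/2) × 176.025391 = 9.167989
Exact value: 9.155273
Error: 0.012716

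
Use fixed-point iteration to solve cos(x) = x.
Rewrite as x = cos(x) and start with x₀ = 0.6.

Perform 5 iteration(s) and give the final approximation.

Equation: cos(x) = x
Fixed-point form: x = cos(x)
x₀ = 0.6

x_1 = g(0.600000) = 0.825336
x_2 = g(0.825336) = 0.678310
x_3 = g(0.678310) = 0.778634
x_4 = g(0.778634) = 0.711874
x_5 = g(0.711874) = 0.757139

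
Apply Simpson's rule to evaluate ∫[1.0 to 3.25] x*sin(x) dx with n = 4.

f(x) = x*sin(x)
a = 1.0, b = 3.25, n = 4
h = (b - a)/n = 0.562500

Simpson's rule: (h/3)[f(x₀) + 4f(x₁) + 2f(x₂) + ... + f(xₙ)]

x_0 = 1.0000, f(x_0) = 0.841471, coefficient = 1
x_1 = 1.5625, f(x_1) = 1.562446, coefficient = 4
x_2 = 2.1250, f(x_2) = 1.806930, coefficient = 2
x_3 = 2.6875, f(x_3) = 1.178864, coefficient = 4
x_4 = 3.2500, f(x_4) = -0.351634, coefficient = 1

I ≈ (0.562500/3) × 15.068937 = 2.825426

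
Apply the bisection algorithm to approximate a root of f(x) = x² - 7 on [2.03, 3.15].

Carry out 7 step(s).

f(x) = x² - 7
Initial interval: [2.03, 3.15]

Iteration 1:
  c_1 = (2.030000 + 3.150000)/2 = 2.590000
  f(c_1) = f(2.590000) = -0.291900
  f(a) × f(c) ≥ 0, new interval: [2.590000, 3.150000]
Iteration 2:
  c_2 = (2.590000 + 3.150000)/2 = 2.870000
  f(c_2) = f(2.870000) = 1.236900
  f(a) × f(c) < 0, new interval: [2.590000, 2.870000]
Iteration 3:
  c_3 = (2.590000 + 2.870000)/2 = 2.730000
  f(c_3) = f(2.730000) = 0.452900
  f(a) × f(c) < 0, new interval: [2.590000, 2.730000]
Iteration 4:
  c_4 = (2.590000 + 2.730000)/2 = 2.660000
  f(c_4) = f(2.660000) = 0.075600
  f(a) × f(c) < 0, new interval: [2.590000, 2.660000]
Iteration 5:
  c_5 = (2.590000 + 2.660000)/2 = 2.625000
  f(c_5) = f(2.625000) = -0.109375
  f(a) × f(c) ≥ 0, new interval: [2.625000, 2.660000]
Iteration 6:
  c_6 = (2.625000 + 2.660000)/2 = 2.642500
  f(c_6) = f(2.642500) = -0.017194
  f(a) × f(c) ≥ 0, new interval: [2.642500, 2.660000]
Iteration 7:
  c_7 = (2.642500 + 2.660000)/2 = 2.651250
  f(c_7) = f(2.651250) = 0.029127
  f(a) × f(c) < 0, new interval: [2.642500, 2.651250]

After 7 iteration(s), the approximation is c_7 = 2.651250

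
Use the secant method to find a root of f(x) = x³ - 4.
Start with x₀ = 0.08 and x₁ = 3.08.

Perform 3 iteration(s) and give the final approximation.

f(x) = x³ - 4
x₀ = 0.08, x₁ = 3.08

Secant formula: x_{n+1} = x_n - f(x_n)(x_n - x_{n-1})/(f(x_n) - f(x_{n-1}))

Iteration 1:
  f(0.080000) = -3.999488
  f(3.080000) = 25.218112
  x_2 = 3.080000 - 25.218112×(3.080000 - 0.080000)/(25.218112 - (-3.999488))
       = 0.490659
Iteration 2:
  f(3.080000) = 25.218112
  f(0.490659) = -3.881876
  x_3 = 0.490659 - (-3.881876)×(0.490659 - 3.080000)/(-3.881876 - 25.218112)
       = 0.836071
Iteration 3:
  f(0.490659) = -3.881876
  f(0.836071) = -3.415573
  x_4 = 0.836071 - (-3.415573)×(0.836071 - 0.490659)/(-3.415573 - (-3.881876))
       = 3.366150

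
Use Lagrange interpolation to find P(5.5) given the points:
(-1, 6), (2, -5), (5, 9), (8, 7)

Lagrange interpolation formula:
P(x) = Σ yᵢ × Lᵢ(x)
where Lᵢ(x) = Π_{j≠i} (x - xⱼ)/(xᵢ - xⱼ)

L_0(5.5) = (5.5 - 2)/(-1 - 2) × (5.5 - 5)/(-1 - 5) × (5.5 - 8)/(-1 - 8) = 0.027006
L_1(5.5) = (5.5 - (-1))/(2 - (-1)) × (5.5 - 5)/(2 - 5) × (5.5 - 8)/(2 - 8) = -0.150463
L_2(5.5) = (5.5 - (-1))/(5 - (-1)) × (5.5 - 2)/(5 - 2) × (5.5 - 8)/(5 - 8) = 1.053241
L_3(5.5) = (5.5 - (-1))/(8 - (-1)) × (5.5 - 2)/(8 - 2) × (5.5 - 5)/(8 - 5) = 0.070216

P(5.5) = 6×L_0(5.5) + (-5)×L_1(5.5) + 9×L_2(5.5) + 7×L_3(5.5)
P(5.5) = 10.885031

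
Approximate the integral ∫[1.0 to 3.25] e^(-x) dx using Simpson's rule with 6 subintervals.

f(x) = e^(-x)
a = 1.0, b = 3.25, n = 6
h = (b - a)/n = 0.375000

Simpson's rule: (h/3)[f(x₀) + 4f(x₁) + 2f(x₂) + ... + f(xₙ)]

x_0 = 1.0000, f(x_0) = 0.367879, coefficient = 1
x_1 = 1.3750, f(x_1) = 0.252840, coefficient = 4
x_2 = 1.7500, f(x_2) = 0.173774, coefficient = 2
x_3 = 2.1250, f(x_3) = 0.119433, coefficient = 4
x_4 = 2.5000, f(x_4) = 0.082085, coefficient = 2
x_5 = 2.8750, f(x_5) = 0.056416, coefficient = 4
x_6 = 3.2500, f(x_6) = 0.038774, coefficient = 1

I ≈ (0.375000/3) × 2.633126 = 0.329141
Exact value: 0.329105
Error: 0.000036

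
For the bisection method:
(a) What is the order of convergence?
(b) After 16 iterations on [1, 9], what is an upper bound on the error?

(a) Bisection has linear (order 1) convergence; the error is halved each step.

(b) Error bound = (b-a)/2^n = (9 - 1)/2^{16}
    = 8/2^{16}

(a) 1 (linear); (b) error ≤ 1.22e-04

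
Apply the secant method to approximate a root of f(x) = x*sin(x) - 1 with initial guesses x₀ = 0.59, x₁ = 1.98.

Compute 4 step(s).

f(x) = x*sin(x) - 1
x₀ = 0.59, x₁ = 1.98

Secant formula: x_{n+1} = x_n - f(x_n)(x_n - x_{n-1})/(f(x_n) - f(x_{n-1}))

Iteration 1:
  f(0.590000) = -0.671747
  f(1.980000) = 0.816527
  x_2 = 1.980000 - 0.816527×(1.980000 - 0.590000)/(0.816527 - (-0.671747))
       = 1.217390
Iteration 2:
  f(1.980000) = 0.816527
  f(1.217390) = 0.142154
  x_3 = 1.217390 - 0.142154×(1.217390 - 1.980000)/(0.142154 - 0.816527)
       = 1.056636
Iteration 3:
  f(1.217390) = 0.142154
  f(1.056636) = -0.079981
  x_4 = 1.056636 - (-0.079981)×(1.056636 - 1.217390)/(-0.079981 - 0.142154)
       = 1.114516
Iteration 4:
  f(1.056636) = -0.079981
  f(1.114516) = 0.000499
  x_5 = 1.114516 - 0.000499×(1.114516 - 1.056636)/(0.000499 - (-0.079981))
       = 1.114158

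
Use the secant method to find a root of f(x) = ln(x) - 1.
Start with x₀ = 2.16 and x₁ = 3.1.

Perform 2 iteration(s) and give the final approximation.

f(x) = ln(x) - 1
x₀ = 2.16, x₁ = 3.1

Secant formula: x_{n+1} = x_n - f(x_n)(x_n - x_{n-1})/(f(x_n) - f(x_{n-1}))

Iteration 1:
  f(2.160000) = -0.229892
  f(3.100000) = 0.131402
  x_2 = 3.100000 - 0.131402×(3.100000 - 2.160000)/(0.131402 - (-0.229892))
       = 2.758123
Iteration 2:
  f(3.100000) = 0.131402
  f(2.758123) = 0.014550
  x_3 = 2.758123 - 0.014550×(2.758123 - 3.100000)/(0.014550 - 0.131402)
       = 2.715552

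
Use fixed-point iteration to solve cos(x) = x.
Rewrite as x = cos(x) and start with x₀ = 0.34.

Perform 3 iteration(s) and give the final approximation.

Equation: cos(x) = x
Fixed-point form: x = cos(x)
x₀ = 0.34

x_1 = g(0.340000) = 0.942755
x_2 = g(0.942755) = 0.587561
x_3 = g(0.587561) = 0.832295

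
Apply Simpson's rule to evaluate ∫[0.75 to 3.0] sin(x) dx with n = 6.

f(x) = sin(x)
a = 0.75, b = 3.0, n = 6
h = (b - a)/n = 0.375000

Simpson's rule: (h/3)[f(x₀) + 4f(x₁) + 2f(x₂) + ... + f(xₙ)]

x_0 = 0.7500, f(x_0) = 0.681639, coefficient = 1
x_1 = 1.1250, f(x_1) = 0.902268, coefficient = 4
x_2 = 1.5000, f(x_2) = 0.997495, coefficient = 2
x_3 = 1.8750, f(x_3) = 0.954086, coefficient = 4
x_4 = 2.2500, f(x_4) = 0.778073, coefficient = 2
x_5 = 2.6250, f(x_5) = 0.493920, coefficient = 4
x_6 = 3.0000, f(x_6) = 0.141120, coefficient = 1

I ≈ (0.375000/3) × 13.774990 = 1.721874
Exact value: 1.721681
Error: 0.000192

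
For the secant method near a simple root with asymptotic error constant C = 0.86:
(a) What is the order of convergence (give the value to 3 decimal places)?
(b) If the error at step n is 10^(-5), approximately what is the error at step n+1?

(a) Secant method has superlinear convergence with order φ = (1+√5)/2 ≈ 1.618.
    This means |e_{n+1}| ≈ C|e_n|^1.618.

(b) With |e_n| = 10^(-5) and C = 0.86:
    |e_{n+1}| ≈ 0.86 × (10^(-5))^1.618 = 0.86 × 10^(-8.09)

(a) ≈ 1.618 (golden ratio); (b) |e_{n+1}| ≈ 6.988e-09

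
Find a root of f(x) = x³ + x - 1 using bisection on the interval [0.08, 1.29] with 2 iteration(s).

f(x) = x³ + x - 1
Initial interval: [0.08, 1.29]

Iteration 1:
  c_1 = (0.080000 + 1.290000)/2 = 0.685000
  f(c_1) = f(0.685000) = 0.006419
  f(a) × f(c) < 0, new interval: [0.080000, 0.685000]
Iteration 2:
  c_2 = (0.080000 + 0.685000)/2 = 0.382500
  f(c_2) = f(0.382500) = -0.561538
  f(a) × f(c) ≥ 0, new interval: [0.382500, 0.685000]

After 2 iteration(s), the approximation is c_2 = 0.382500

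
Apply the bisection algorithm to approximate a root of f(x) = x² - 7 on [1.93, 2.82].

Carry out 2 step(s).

f(x) = x² - 7
Initial interval: [1.93, 2.82]

Iteration 1:
  c_1 = (1.930000 + 2.820000)/2 = 2.375000
  f(c_1) = f(2.375000) = -1.359375
  f(a) × f(c) ≥ 0, new interval: [2.375000, 2.820000]
Iteration 2:
  c_2 = (2.375000 + 2.820000)/2 = 2.597500
  f(c_2) = f(2.597500) = -0.252994
  f(a) × f(c) ≥ 0, new interval: [2.597500, 2.820000]

After 2 iteration(s), the approximation is c_2 = 2.597500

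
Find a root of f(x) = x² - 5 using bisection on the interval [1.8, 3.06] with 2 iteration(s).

f(x) = x² - 5
Initial interval: [1.8, 3.06]

Iteration 1:
  c_1 = (1.800000 + 3.060000)/2 = 2.430000
  f(c_1) = f(2.430000) = 0.904900
  f(a) × f(c) < 0, new interval: [1.800000, 2.430000]
Iteration 2:
  c_2 = (1.800000 + 2.430000)/2 = 2.115000
  f(c_2) = f(2.115000) = -0.526775
  f(a) × f(c) ≥ 0, new interval: [2.115000, 2.430000]

After 2 iteration(s), the approximation is c_2 = 2.115000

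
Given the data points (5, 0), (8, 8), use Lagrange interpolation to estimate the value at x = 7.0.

Lagrange interpolation formula:
P(x) = Σ yᵢ × Lᵢ(x)
where Lᵢ(x) = Π_{j≠i} (x - xⱼ)/(xᵢ - xⱼ)

L_0(7.0) = (7.0 - 8)/(5 - 8) = 0.333333
L_1(7.0) = (7.0 - 5)/(8 - 5) = 0.666667

P(7.0) = 0×L_0(7.0) + 8×L_1(7.0)
P(7.0) = 5.333333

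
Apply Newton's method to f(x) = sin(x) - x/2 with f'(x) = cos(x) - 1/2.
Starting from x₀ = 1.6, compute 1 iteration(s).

f(x) = sin(x) - x/2
f'(x) = cos(x) - 1/2
x₀ = 1.6

Newton-Raphson formula: x_{n+1} = x_n - f(x_n)/f'(x_n)

Iteration 1:
  f(1.600000) = 0.199574
  f'(1.600000) = -0.529200
  x_1 = 1.600000 - 0.199574/(-0.529200) = 1.977124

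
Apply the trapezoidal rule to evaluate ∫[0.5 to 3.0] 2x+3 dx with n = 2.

f(x) = 2x+3
a = 0.5, b = 3.0, n = 2
h = (b - a)/n = 1.250000

Trapezoidal rule: (h/2)[f(x₀) + 2f(x₁) + 2f(x₂) + ... + f(xₙ)]

x_0 = 0.5000, f(x_0) = 4.000000, coefficient = 1
x_1 = 1.7500, f(x_1) = 6.500000, coefficient = 2
x_2 = 3.0000, f(x_2) = 9.000000, coefficient = 1

I ≈ (1.250000/2) × 26.000000 = 16.250000
Exact value: 16.250000
Error: 0.000000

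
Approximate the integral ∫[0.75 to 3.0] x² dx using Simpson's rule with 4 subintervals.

f(x) = x²
a = 0.75, b = 3.0, n = 4
h = (b - a)/n = 0.562500

Simpson's rule: (h/3)[f(x₀) + 4f(x₁) + 2f(x₂) + ... + f(xₙ)]

x_0 = 0.7500, f(x_0) = 0.562500, coefficient = 1
x_1 = 1.3125, f(x_1) = 1.722656, coefficient = 4
x_2 = 1.8750, f(x_2) = 3.515625, coefficient = 2
x_3 = 2.4375, f(x_3) = 5.941406, coefficient = 4
x_4 = 3.0000, f(x_4) = 9.000000, coefficient = 1

I ≈ (0.562500/3) × 47.250000 = 8.859375
Exact value: 8.859375
Error: 0.000000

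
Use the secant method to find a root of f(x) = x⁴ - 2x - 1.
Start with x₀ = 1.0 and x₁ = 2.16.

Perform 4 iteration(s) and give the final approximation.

f(x) = x⁴ - 2x - 1
x₀ = 1.0, x₁ = 2.16

Secant formula: x_{n+1} = x_n - f(x_n)(x_n - x_{n-1})/(f(x_n) - f(x_{n-1}))

Iteration 1:
  f(1.000000) = -2.000000
  f(2.160000) = 16.447823
  x_2 = 2.160000 - 16.447823×(2.160000 - 1.000000)/(16.447823 - (-2.000000))
       = 1.125760
Iteration 2:
  f(2.160000) = 16.447823
  f(1.125760) = -1.645380
  x_3 = 1.125760 - (-1.645380)×(1.125760 - 2.160000)/(-1.645380 - 16.447823)
       = 1.219813
Iteration 3:
  f(1.125760) = -1.645380
  f(1.219813) = -1.225650
  x_4 = 1.219813 - (-1.225650)×(1.219813 - 1.125760)/(-1.225650 - (-1.645380))
       = 1.494455
Iteration 4:
  f(1.219813) = -1.225650
  f(1.494455) = 0.999152
  x_5 = 1.494455 - 0.999152×(1.494455 - 1.219813)/(0.999152 - (-1.225650))
       = 1.371114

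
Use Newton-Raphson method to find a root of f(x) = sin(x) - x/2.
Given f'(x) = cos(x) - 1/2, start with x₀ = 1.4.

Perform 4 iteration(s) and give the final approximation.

f(x) = sin(x) - x/2
f'(x) = cos(x) - 1/2
x₀ = 1.4

Newton-Raphson formula: x_{n+1} = x_n - f(x_n)/f'(x_n)

Iteration 1:
  f(1.400000) = 0.285450
  f'(1.400000) = -0.330033
  x_1 = 1.400000 - 0.285450/(-0.330033) = 2.264913
Iteration 2:
  f(2.264913) = -0.363838
  f'(2.264913) = -1.139707
  x_2 = 2.264913 - (-0.363838)/(-1.139707) = 1.945675
Iteration 3:
  f(1.945675) = -0.042286
  f'(1.945675) = -0.866160
  x_3 = 1.945675 - (-0.042286)/(-0.866160) = 1.896856
Iteration 4:
  f(1.896856) = -0.001116
  f'(1.896856) = -0.820312
  x_4 = 1.896856 - (-0.001116)/(-0.820312) = 1.895495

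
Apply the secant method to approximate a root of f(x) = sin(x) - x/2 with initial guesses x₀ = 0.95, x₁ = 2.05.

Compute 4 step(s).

f(x) = sin(x) - x/2
x₀ = 0.95, x₁ = 2.05

Secant formula: x_{n+1} = x_n - f(x_n)(x_n - x_{n-1})/(f(x_n) - f(x_{n-1}))

Iteration 1:
  f(0.950000) = 0.338416
  f(2.050000) = -0.137638
  x_2 = 2.050000 - (-0.137638)×(2.050000 - 0.950000)/(-0.137638 - 0.338416)
       = 1.731965
Iteration 2:
  f(2.050000) = -0.137638
  f(1.731965) = 0.121058
  x_3 = 1.731965 - 0.121058×(1.731965 - 2.050000)/(0.121058 - (-0.137638))
       = 1.880791
Iteration 3:
  f(1.731965) = 0.121058
  f(1.880791) = 0.011940
  x_4 = 1.880791 - 0.011940×(1.880791 - 1.731965)/(0.011940 - 0.121058)
       = 1.897075
Iteration 4:
  f(1.880791) = 0.011940
  f(1.897075) = -0.001296
  x_5 = 1.897075 - (-0.001296)×(1.897075 - 1.880791)/(-0.001296 - 0.011940)
       = 1.895481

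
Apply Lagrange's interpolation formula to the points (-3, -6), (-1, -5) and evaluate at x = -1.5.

Lagrange interpolation formula:
P(x) = Σ yᵢ × Lᵢ(x)
where Lᵢ(x) = Π_{j≠i} (x - xⱼ)/(xᵢ - xⱼ)

L_0(-1.5) = (-1.5 - (-1))/(-3 - (-1)) = 0.250000
L_1(-1.5) = (-1.5 - (-3))/(-1 - (-3)) = 0.750000

P(-1.5) = (-6)×L_0(-1.5) + (-5)×L_1(-1.5)
P(-1.5) = -5.250000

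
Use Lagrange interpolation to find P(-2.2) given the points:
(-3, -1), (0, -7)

Lagrange interpolation formula:
P(x) = Σ yᵢ × Lᵢ(x)
where Lᵢ(x) = Π_{j≠i} (x - xⱼ)/(xᵢ - xⱼ)

L_0(-2.2) = (-2.2 - 0)/(-3 - 0) = 0.733333
L_1(-2.2) = (-2.2 - (-3))/(0 - (-3)) = 0.266667

P(-2.2) = (-1)×L_0(-2.2) + (-7)×L_1(-2.2)
P(-2.2) = -2.600000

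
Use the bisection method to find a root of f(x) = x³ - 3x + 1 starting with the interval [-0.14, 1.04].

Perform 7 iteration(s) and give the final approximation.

f(x) = x³ - 3x + 1
Initial interval: [-0.14, 1.04]

Iteration 1:
  c_1 = (-0.140000 + 1.040000)/2 = 0.450000
  f(c_1) = f(0.450000) = -0.258875
  f(a) × f(c) < 0, new interval: [-0.140000, 0.450000]
Iteration 2:
  c_2 = (-0.140000 + 0.450000)/2 = 0.155000
  f(c_2) = f(0.155000) = 0.538724
  f(a) × f(c) ≥ 0, new interval: [0.155000, 0.450000]
Iteration 3:
  c_3 = (0.155000 + 0.450000)/2 = 0.302500
  f(c_3) = f(0.302500) = 0.120181
  f(a) × f(c) ≥ 0, new interval: [0.302500, 0.450000]
Iteration 4:
  c_4 = (0.302500 + 0.450000)/2 = 0.376250
  f(c_4) = f(0.376250) = -0.075487
  f(a) × f(c) < 0, new interval: [0.302500, 0.376250]
Iteration 5:
  c_5 = (0.302500 + 0.376250)/2 = 0.339375
  f(c_5) = f(0.339375) = 0.020963
  f(a) × f(c) ≥ 0, new interval: [0.339375, 0.376250]
Iteration 6:
  c_6 = (0.339375 + 0.376250)/2 = 0.357812
  f(c_6) = f(0.357812) = -0.027627
  f(a) × f(c) < 0, new interval: [0.339375, 0.357812]
Iteration 7:
  c_7 = (0.339375 + 0.357812)/2 = 0.348594
  f(c_7) = f(0.348594) = -0.003421
  f(a) × f(c) < 0, new interval: [0.339375, 0.348594]

After 7 iteration(s), the approximation is c_7 = 0.348594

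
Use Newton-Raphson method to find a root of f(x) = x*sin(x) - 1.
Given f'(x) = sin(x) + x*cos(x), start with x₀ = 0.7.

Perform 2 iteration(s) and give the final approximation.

f(x) = x*sin(x) - 1
f'(x) = sin(x) + x*cos(x)
x₀ = 0.7

Newton-Raphson formula: x_{n+1} = x_n - f(x_n)/f'(x_n)

Iteration 1:
  f(0.700000) = -0.549048
  f'(0.700000) = 1.179607
  x_1 = 0.700000 - (-0.549048)/1.179607 = 1.165450
Iteration 2:
  f(1.165450) = 0.071008
  f'(1.165450) = 1.378546
  x_2 = 1.165450 - 0.071008/1.378546 = 1.113940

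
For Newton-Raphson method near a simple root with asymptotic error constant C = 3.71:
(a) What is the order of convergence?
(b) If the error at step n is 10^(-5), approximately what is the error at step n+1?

(a) Newton-Raphson has quadratic (order 2) convergence near simple roots.
    This means |e_{n+1}| ≈ C|e_n|².

(b) With |e_n| = 10^(-5) and C = 3.71:
    |e_{n+1}| ≈ 3.71 × (10^(-5))² = 3.71 × 10^(-10)

(a) 2 (quadratic); (b) |e_{n+1}| ≈ 3.710e-10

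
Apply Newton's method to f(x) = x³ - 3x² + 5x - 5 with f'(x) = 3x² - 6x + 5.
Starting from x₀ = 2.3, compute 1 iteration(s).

f(x) = x³ - 3x² + 5x - 5
f'(x) = 3x² - 6x + 5
x₀ = 2.3

Newton-Raphson formula: x_{n+1} = x_n - f(x_n)/f'(x_n)

Iteration 1:
  f(2.300000) = 2.797000
  f'(2.300000) = 7.070000
  x_1 = 2.300000 - 2.797000/7.070000 = 1.904385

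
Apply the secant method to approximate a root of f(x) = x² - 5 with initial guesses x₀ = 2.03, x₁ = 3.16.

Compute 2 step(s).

f(x) = x² - 5
x₀ = 2.03, x₁ = 3.16

Secant formula: x_{n+1} = x_n - f(x_n)(x_n - x_{n-1})/(f(x_n) - f(x_{n-1}))

Iteration 1:
  f(2.030000) = -0.879100
  f(3.160000) = 4.985600
  x_2 = 3.160000 - 4.985600×(3.160000 - 2.030000)/(4.985600 - (-0.879100))
       = 2.199383
Iteration 2:
  f(3.160000) = 4.985600
  f(2.199383) = -0.162713
  x_3 = 2.199383 - (-0.162713)×(2.199383 - 3.160000)/(-0.162713 - 4.985600)
       = 2.229744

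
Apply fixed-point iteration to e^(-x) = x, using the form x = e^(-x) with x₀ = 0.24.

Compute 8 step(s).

Equation: e^(-x) = x
Fixed-point form: x = e^(-x)
x₀ = 0.24

x_1 = g(0.240000) = 0.786628
x_2 = g(0.786628) = 0.455378
x_3 = g(0.455378) = 0.634208
x_4 = g(0.634208) = 0.530355
x_5 = g(0.530355) = 0.588396
x_6 = g(0.588396) = 0.555217
x_7 = g(0.555217) = 0.573948
x_8 = g(0.573948) = 0.563297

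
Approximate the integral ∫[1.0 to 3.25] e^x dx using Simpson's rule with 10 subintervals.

f(x) = e^x
a = 1.0, b = 3.25, n = 10
h = (b - a)/n = 0.225000

Simpson's rule: (h/3)[f(x₀) + 4f(x₁) + 2f(x₂) + ... + f(xₙ)]

x_0 = 1.0000, f(x_0) = 2.718282, coefficient = 1
x_1 = 1.2250, f(x_1) = 3.404166, coefficient = 4
x_2 = 1.4500, f(x_2) = 4.263115, coefficient = 2
x_3 = 1.6750, f(x_3) = 5.338795, coefficient = 4
x_4 = 1.9000, f(x_4) = 6.685894, coefficient = 2
x_5 = 2.1250, f(x_5) = 8.372897, coefficient = 4
x_6 = 2.3500, f(x_6) = 10.485570, coefficient = 2
x_7 = 2.5750, f(x_7) = 13.131317, coefficient = 4
x_8 = 2.8000, f(x_8) = 16.444647, coefficient = 2
x_9 = 3.0250, f(x_9) = 20.594005, coefficient = 4
x_10 = 3.2500, f(x_10) = 25.790340, coefficient = 1

I ≈ (0.225000/3) × 307.631795 = 23.072385
Exact value: 23.072058
Error: 0.000327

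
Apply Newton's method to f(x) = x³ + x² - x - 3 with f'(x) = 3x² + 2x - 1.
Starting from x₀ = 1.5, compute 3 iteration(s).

f(x) = x³ + x² - x - 3
f'(x) = 3x² + 2x - 1
x₀ = 1.5

Newton-Raphson formula: x_{n+1} = x_n - f(x_n)/f'(x_n)

Iteration 1:
  f(1.500000) = 1.125000
  f'(1.500000) = 8.750000
  x_1 = 1.500000 - 1.125000/8.750000 = 1.371429
Iteration 2:
  f(1.371429) = 0.088793
  f'(1.371429) = 7.385306
  x_2 = 1.371429 - 0.088793/7.385306 = 1.359406
Iteration 3:
  f(1.359406) = 0.000738
  f'(1.359406) = 7.262762
  x_3 = 1.359406 - 0.000738/7.262762 = 1.359304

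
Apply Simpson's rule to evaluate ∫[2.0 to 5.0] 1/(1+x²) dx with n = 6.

f(x) = 1/(1+x²)
a = 2.0, b = 5.0, n = 6
h = (b - a)/n = 0.500000

Simpson's rule: (h/3)[f(x₀) + 4f(x₁) + 2f(x₂) + ... + f(xₙ)]

x_0 = 2.0000, f(x_0) = 0.200000, coefficient = 1
x_1 = 2.5000, f(x_1) = 0.137931, coefficient = 4
x_2 = 3.0000, f(x_2) = 0.100000, coefficient = 2
x_3 = 3.5000, f(x_3) = 0.075472, coefficient = 4
x_4 = 4.0000, f(x_4) = 0.058824, coefficient = 2
x_5 = 4.5000, f(x_5) = 0.047059, coefficient = 4
x_6 = 5.0000, f(x_6) = 0.038462, coefficient = 1

I ≈ (0.500000/3) × 1.597955 = 0.266326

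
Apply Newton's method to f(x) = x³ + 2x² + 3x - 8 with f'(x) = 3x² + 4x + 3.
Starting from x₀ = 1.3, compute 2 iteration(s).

f(x) = x³ + 2x² + 3x - 8
f'(x) = 3x² + 4x + 3
x₀ = 1.3

Newton-Raphson formula: x_{n+1} = x_n - f(x_n)/f'(x_n)

Iteration 1:
  f(1.300000) = 1.477000
  f'(1.300000) = 13.270000
  x_1 = 1.300000 - 1.477000/13.270000 = 1.188696
Iteration 2:
  f(1.188696) = 0.071713
  f'(1.188696) = 11.993782
  x_2 = 1.188696 - 0.071713/11.993782 = 1.182717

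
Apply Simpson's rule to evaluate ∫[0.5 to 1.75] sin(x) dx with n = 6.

f(x) = sin(x)
a = 0.5, b = 1.75, n = 6
h = (b - a)/n = 0.208333

Simpson's rule: (h/3)[f(x₀) + 4f(x₁) + 2f(x₂) + ... + f(xₙ)]

x_0 = 0.5000, f(x_0) = 0.479426, coefficient = 1
x_1 = 0.7083, f(x_1) = 0.650569, coefficient = 4
x_2 = 0.9167, f(x_2) = 0.793578, coefficient = 2
x_3 = 1.1250, f(x_3) = 0.902268, coefficient = 4
x_4 = 1.3333, f(x_4) = 0.971938, coefficient = 2
x_5 = 1.5417, f(x_5) = 0.999576, coefficient = 4
x_6 = 1.7500, f(x_6) = 0.983986, coefficient = 1

I ≈ (0.208333/3) × 15.204092 = 1.055840
Exact value: 1.055829
Error: 0.000011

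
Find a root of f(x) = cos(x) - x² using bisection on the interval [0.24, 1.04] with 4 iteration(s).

f(x) = cos(x) - x²
Initial interval: [0.24, 1.04]

Iteration 1:
  c_1 = (0.240000 + 1.040000)/2 = 0.640000
  f(c_1) = f(0.640000) = 0.392496
  f(a) × f(c) ≥ 0, new interval: [0.640000, 1.040000]
Iteration 2:
  c_2 = (0.640000 + 1.040000)/2 = 0.840000
  f(c_2) = f(0.840000) = -0.038137
  f(a) × f(c) < 0, new interval: [0.640000, 0.840000]
Iteration 3:
  c_3 = (0.640000 + 0.840000)/2 = 0.740000
  f(c_3) = f(0.740000) = 0.190869
  f(a) × f(c) ≥ 0, new interval: [0.740000, 0.840000]
Iteration 4:
  c_4 = (0.740000 + 0.840000)/2 = 0.790000
  f(c_4) = f(0.790000) = 0.079745
  f(a) × f(c) ≥ 0, new interval: [0.790000, 0.840000]

After 4 iteration(s), the approximation is c_4 = 0.790000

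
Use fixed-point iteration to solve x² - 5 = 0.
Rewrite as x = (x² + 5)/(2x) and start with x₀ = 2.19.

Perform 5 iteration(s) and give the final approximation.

Equation: x² - 5 = 0
Fixed-point form: x = (x² + 5)/(2x)
x₀ = 2.19

x_1 = g(2.190000) = 2.236553
x_2 = g(2.236553) = 2.236068
x_3 = g(2.236068) = 2.236068
x_4 = g(2.236068) = 2.236068
x_5 = g(2.236068) = 2.236068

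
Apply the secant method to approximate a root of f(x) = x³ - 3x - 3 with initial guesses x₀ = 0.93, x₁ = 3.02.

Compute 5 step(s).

f(x) = x³ - 3x - 3
x₀ = 0.93, x₁ = 3.02

Secant formula: x_{n+1} = x_n - f(x_n)(x_n - x_{n-1})/(f(x_n) - f(x_{n-1}))

Iteration 1:
  f(0.930000) = -4.985643
  f(3.020000) = 15.483608
  x_2 = 3.020000 - 15.483608×(3.020000 - 0.930000)/(15.483608 - (-4.985643))
       = 1.439056
Iteration 2:
  f(3.020000) = 15.483608
  f(1.439056) = -4.337053
  x_3 = 1.439056 - (-4.337053)×(1.439056 - 3.020000)/(-4.337053 - 15.483608)
       = 1.784990
Iteration 3:
  f(1.439056) = -4.337053
  f(1.784990) = -2.667655
  x_4 = 1.784990 - (-2.667655)×(1.784990 - 1.439056)/(-2.667655 - (-4.337053))
       = 2.337783
Iteration 4:
  f(1.784990) = -2.667655
  f(2.337783) = 2.763177
  x_5 = 2.337783 - 2.763177×(2.337783 - 1.784990)/(2.763177 - (-2.667655))
       = 2.056525
Iteration 5:
  f(2.337783) = 2.763177
  f(2.056525) = -0.471923
  x_6 = 2.056525 - (-0.471923)×(2.056525 - 2.337783)/(-0.471923 - 2.763177)
       = 2.097554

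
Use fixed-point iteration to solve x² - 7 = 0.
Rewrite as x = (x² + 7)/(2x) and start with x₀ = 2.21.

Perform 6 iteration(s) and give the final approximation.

Equation: x² - 7 = 0
Fixed-point form: x = (x² + 7)/(2x)
x₀ = 2.21

x_1 = g(2.210000) = 2.688710
x_2 = g(2.688710) = 2.646095
x_3 = g(2.646095) = 2.645751
x_4 = g(2.645751) = 2.645751
x_5 = g(2.645751) = 2.645751
x_6 = g(2.645751) = 2.645751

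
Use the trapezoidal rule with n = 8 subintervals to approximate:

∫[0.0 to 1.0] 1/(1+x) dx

f(x) = 1/(1+x)
a = 0.0, b = 1.0, n = 8
h = (b - a)/n = 0.125000

Trapezoidal rule: (h/2)[f(x₀) + 2f(x₁) + 2f(x₂) + ... + f(xₙ)]

x_0 = 0.0000, f(x_0) = 1.000000, coefficient = 1
x_1 = 0.1250, f(x_1) = 0.888889, coefficient = 2
x_2 = 0.2500, f(x_2) = 0.800000, coefficient = 2
x_3 = 0.3750, f(x_3) = 0.727273, coefficient = 2
x_4 = 0.5000, f(x_4) = 0.666667, coefficient = 2
x_5 = 0.6250, f(x_5) = 0.615385, coefficient = 2
x_6 = 0.7500, f(x_6) = 0.571429, coefficient = 2
x_7 = 0.8750, f(x_7) = 0.533333, coefficient = 2
x_8 = 1.0000, f(x_8) = 0.500000, coefficient = 1

I ≈ (0.125000/2) × 11.105950 = 0.694122
Exact value: 0.693147
Error: 0.000975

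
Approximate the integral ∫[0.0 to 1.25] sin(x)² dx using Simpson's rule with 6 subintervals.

f(x) = sin(x)²
a = 0.0, b = 1.25, n = 6
h = (b - a)/n = 0.208333

Simpson's rule: (h/3)[f(x₀) + 4f(x₁) + 2f(x₂) + ... + f(xₙ)]

x_0 = 0.0000, f(x_0) = 0.000000, coefficient = 1
x_1 = 0.2083, f(x_1) = 0.042778, coefficient = 4
x_2 = 0.4167, f(x_2) = 0.163794, coefficient = 2
x_3 = 0.6250, f(x_3) = 0.342339, coefficient = 4
x_4 = 0.8333, f(x_4) = 0.547862, coefficient = 2
x_5 = 1.0417, f(x_5) = 0.745195, coefficient = 4
x_6 = 1.2500, f(x_6) = 0.900572, coefficient = 1

I ≈ (0.208333/3) × 6.845132 = 0.475356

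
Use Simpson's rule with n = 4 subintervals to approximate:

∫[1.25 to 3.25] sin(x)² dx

f(x) = sin(x)²
a = 1.25, b = 3.25, n = 4
h = (b - a)/n = 0.500000

Simpson's rule: (h/3)[f(x₀) + 4f(x₁) + 2f(x₂) + ... + f(xₙ)]

x_0 = 1.2500, f(x_0) = 0.900572, coefficient = 1
x_1 = 1.7500, f(x_1) = 0.968228, coefficient = 4
x_2 = 2.2500, f(x_2) = 0.605398, coefficient = 2
x_3 = 2.7500, f(x_3) = 0.145665, coefficient = 4
x_4 = 3.2500, f(x_4) = 0.011706, coefficient = 1

I ≈ (0.500000/3) × 6.578648 = 1.096441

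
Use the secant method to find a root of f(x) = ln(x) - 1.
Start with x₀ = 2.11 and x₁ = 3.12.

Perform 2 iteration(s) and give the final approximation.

f(x) = ln(x) - 1
x₀ = 2.11, x₁ = 3.12

Secant formula: x_{n+1} = x_n - f(x_n)(x_n - x_{n-1})/(f(x_n) - f(x_{n-1}))

Iteration 1:
  f(2.110000) = -0.253312
  f(3.120000) = 0.137833
  x_2 = 3.120000 - 0.137833×(3.120000 - 2.110000)/(0.137833 - (-0.253312))
       = 2.764093
Iteration 2:
  f(3.120000) = 0.137833
  f(2.764093) = 0.016712
  x_3 = 2.764093 - 0.016712×(2.764093 - 3.120000)/(0.016712 - 0.137833)
       = 2.714984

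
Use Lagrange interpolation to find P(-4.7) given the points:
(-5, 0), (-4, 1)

Lagrange interpolation formula:
P(x) = Σ yᵢ × Lᵢ(x)
where Lᵢ(x) = Π_{j≠i} (x - xⱼ)/(xᵢ - xⱼ)

L_0(-4.7) = (-4.7 - (-4))/(-5 - (-4)) = 0.700000
L_1(-4.7) = (-4.7 - (-5))/(-4 - (-5)) = 0.300000

P(-4.7) = 0×L_0(-4.7) + 1×L_1(-4.7)
P(-4.7) = 0.300000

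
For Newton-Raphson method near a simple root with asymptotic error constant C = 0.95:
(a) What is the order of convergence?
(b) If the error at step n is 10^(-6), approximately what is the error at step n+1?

(a) Newton-Raphson has quadratic (order 2) convergence near simple roots.
    This means |e_{n+1}| ≈ C|e_n|².

(b) With |e_n| = 10^(-6) and C = 0.95:
    |e_{n+1}| ≈ 0.95 × (10^(-6))² = 0.95 × 10^(-12)

(a) 2 (quadratic); (b) |e_{n+1}| ≈ 9.500e-13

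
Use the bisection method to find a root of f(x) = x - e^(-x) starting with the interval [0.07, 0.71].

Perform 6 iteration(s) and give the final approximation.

f(x) = x - e^(-x)
Initial interval: [0.07, 0.71]

Iteration 1:
  c_1 = (0.070000 + 0.710000)/2 = 0.390000
  f(c_1) = f(0.390000) = -0.287057
  f(a) × f(c) ≥ 0, new interval: [0.390000, 0.710000]
Iteration 2:
  c_2 = (0.390000 + 0.710000)/2 = 0.550000
  f(c_2) = f(0.550000) = -0.026950
  f(a) × f(c) ≥ 0, new interval: [0.550000, 0.710000]
Iteration 3:
  c_3 = (0.550000 + 0.710000)/2 = 0.630000
  f(c_3) = f(0.630000) = 0.097408
  f(a) × f(c) < 0, new interval: [0.550000, 0.630000]
Iteration 4:
  c_4 = (0.550000 + 0.630000)/2 = 0.590000
  f(c_4) = f(0.590000) = 0.035673
  f(a) × f(c) < 0, new interval: [0.550000, 0.590000]
Iteration 5:
  c_5 = (0.550000 + 0.590000)/2 = 0.570000
  f(c_5) = f(0.570000) = 0.004475
  f(a) × f(c) < 0, new interval: [0.550000, 0.570000]
Iteration 6:
  c_6 = (0.550000 + 0.570000)/2 = 0.560000
  f(c_6) = f(0.560000) = -0.011209
  f(a) × f(c) ≥ 0, new interval: [0.560000, 0.570000]

After 6 iteration(s), the approximation is c_6 = 0.560000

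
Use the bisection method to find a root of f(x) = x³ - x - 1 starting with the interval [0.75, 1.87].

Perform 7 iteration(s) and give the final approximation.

f(x) = x³ - x - 1
Initial interval: [0.75, 1.87]

Iteration 1:
  c_1 = (0.750000 + 1.870000)/2 = 1.310000
  f(c_1) = f(1.310000) = -0.061909
  f(a) × f(c) ≥ 0, new interval: [1.310000, 1.870000]
Iteration 2:
  c_2 = (1.310000 + 1.870000)/2 = 1.590000
  f(c_2) = f(1.590000) = 1.429679
  f(a) × f(c) < 0, new interval: [1.310000, 1.590000]
Iteration 3:
  c_3 = (1.310000 + 1.590000)/2 = 1.450000
  f(c_3) = f(1.450000) = 0.598625
  f(a) × f(c) < 0, new interval: [1.310000, 1.450000]
Iteration 4:
  c_4 = (1.310000 + 1.450000)/2 = 1.380000
  f(c_4) = f(1.380000) = 0.248072
  f(a) × f(c) < 0, new interval: [1.310000, 1.380000]
Iteration 5:
  c_5 = (1.310000 + 1.380000)/2 = 1.345000
  f(c_5) = f(1.345000) = 0.088139
  f(a) × f(c) < 0, new interval: [1.310000, 1.345000]
Iteration 6:
  c_6 = (1.310000 + 1.345000)/2 = 1.327500
  f(c_6) = f(1.327500) = 0.011895
  f(a) × f(c) < 0, new interval: [1.310000, 1.327500]
Iteration 7:
  c_7 = (1.310000 + 1.327500)/2 = 1.318750
  f(c_7) = f(1.318750) = -0.025310
  f(a) × f(c) ≥ 0, new interval: [1.318750, 1.327500]

After 7 iteration(s), the approximation is c_7 = 1.318750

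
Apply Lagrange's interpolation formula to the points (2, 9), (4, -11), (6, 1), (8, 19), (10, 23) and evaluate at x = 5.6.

Lagrange interpolation formula:
P(x) = Σ yᵢ × Lᵢ(x)
where Lᵢ(x) = Π_{j≠i} (x - xⱼ)/(xᵢ - xⱼ)

L_0(5.6) = (5.6 - 4)/(2 - 4) × (5.6 - 6)/(2 - 6) × (5.6 - 8)/(2 - 8) × (5.6 - 10)/(2 - 10) = -0.017600
L_1(5.6) = (5.6 - 2)/(4 - 2) × (5.6 - 6)/(4 - 6) × (5.6 - 8)/(4 - 8) × (5.6 - 10)/(4 - 10) = 0.158400
L_2(5.6) = (5.6 - 2)/(6 - 2) × (5.6 - 4)/(6 - 4) × (5.6 - 8)/(6 - 8) × (5.6 - 10)/(6 - 10) = 0.950400
L_3(5.6) = (5.6 - 2)/(8 - 2) × (5.6 - 4)/(8 - 4) × (5.6 - 6)/(8 - 6) × (5.6 - 10)/(8 - 10) = -0.105600
L_4(5.6) = (5.6 - 2)/(10 - 2) × (5.6 - 4)/(10 - 4) × (5.6 - 6)/(10 - 6) × (5.6 - 8)/(10 - 8) = 0.014400

P(5.6) = 9×L_0(5.6) + (-11)×L_1(5.6) + 1×L_2(5.6) + 19×L_3(5.6) + 23×L_4(5.6)
P(5.6) = -2.625600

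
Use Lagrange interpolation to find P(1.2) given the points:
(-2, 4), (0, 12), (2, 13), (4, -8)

Lagrange interpolation formula:
P(x) = Σ yᵢ × Lᵢ(x)
where Lᵢ(x) = Π_{j≠i} (x - xⱼ)/(xᵢ - xⱼ)

L_0(1.2) = (1.2 - 0)/(-2 - 0) × (1.2 - 2)/(-2 - 2) × (1.2 - 4)/(-2 - 4) = -0.056000
L_1(1.2) = (1.2 - (-2))/(0 - (-2)) × (1.2 - 2)/(0 - 2) × (1.2 - 4)/(0 - 4) = 0.448000
L_2(1.2) = (1.2 - (-2))/(2 - (-2)) × (1.2 - 0)/(2 - 0) × (1.2 - 4)/(2 - 4) = 0.672000
L_3(1.2) = (1.2 - (-2))/(4 - (-2)) × (1.2 - 0)/(4 - 0) × (1.2 - 2)/(4 - 2) = -0.064000

P(1.2) = 4×L_0(1.2) + 12×L_1(1.2) + 13×L_2(1.2) + (-8)×L_3(1.2)
P(1.2) = 14.400000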